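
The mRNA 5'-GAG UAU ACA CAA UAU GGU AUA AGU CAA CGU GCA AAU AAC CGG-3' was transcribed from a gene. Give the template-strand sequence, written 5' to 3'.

5'-CCGGTTATTTGCACGTTGACTTATACCATATTGTGTATACTC-3'

Replace U with T to get the coding DNA strand: GAGTATACACAATATGGTATAAGTCAACGTGCAAATAACCGG. The template strand is its reverse complement (complement CTCATATGTGTTATACCATATTCAGTTGCACGTTTATTGGCC, then reverse).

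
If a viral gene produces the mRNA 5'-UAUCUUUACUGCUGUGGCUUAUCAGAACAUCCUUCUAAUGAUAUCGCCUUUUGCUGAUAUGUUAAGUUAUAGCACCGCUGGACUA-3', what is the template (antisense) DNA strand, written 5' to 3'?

Replace U with T to get the coding DNA strand: TATCTTTACTGCTGTGGCTTATCAGAACATCCTTCTAATGATATCGCCTTTTGCTGATATGTTAAGTTATAGCACCGCTGGACTA. The template strand is its reverse complement (complement ATAGAAATGACGACACCGAATAGTCTTGTAGGAAGATTACTATAGCGGAAAACGACTATACAATTCAATATCGTGGCGACCTGAT, then reverse).

5'-TAGTCCAGCGGTGCTATAACTTAACATATCAGCAAAAGGCGATATCATTAGAAGGATGTTCTGATAAGCCACAGCAGTAAAGATA-3'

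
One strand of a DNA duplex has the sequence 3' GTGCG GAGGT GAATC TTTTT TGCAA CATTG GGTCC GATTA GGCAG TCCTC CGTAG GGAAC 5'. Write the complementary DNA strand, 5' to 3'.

The strand is given 3'→5', so its complement runs 5'→3' in the same left-to-right order: pair each base A↔T, G↔C.

5'-CACGCCTCCACTTAGAAAAAACGTTGTAACCCAGGCTAATCCGTCAGGAGGCATCCCTTG-3'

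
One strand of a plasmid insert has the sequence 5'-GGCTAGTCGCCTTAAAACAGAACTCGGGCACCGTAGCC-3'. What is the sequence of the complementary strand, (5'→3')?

5'-GGCTACGGTGCCCGAGTTCTGTTTTAAGGCGACTAGCC-3'

The complement of GGCTAGTCGCCTTAAAACAGAACTCGGGCACCGTAGCC is CCGATCAGCGGAATTTTGTCTTGAGCCCGTGGCATCGG (A↔T, G↔C). DNA strands are antiparallel, so the complementary strand runs 3'→5'; reversing gives the 5'→3' form.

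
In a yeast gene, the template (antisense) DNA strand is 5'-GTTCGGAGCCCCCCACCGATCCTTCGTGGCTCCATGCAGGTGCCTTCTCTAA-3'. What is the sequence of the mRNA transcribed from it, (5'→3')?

5′-UUAGAGAAGGCACCUGCAUGGAGCCACGAAGGAUCGGUGGGGGGCUCCGAAC-3′

RNA polymerase reads the template 3'→5' and synthesizes mRNA 5'→3' by base-pairing (A→U, T→A, G↔C). The complement of the template is CAAGCCTCGGGGGGTGGCTAGGAAGCACCGAGGTACGTCCACGGAAGAGATT; antiparallel, so 5'→3' the coding strand is TTAGAGAAGGCACCTGCATGGAGCCACGAAGGATCGGTGGGGGGCTCCGAAC. Replace T with U for the mRNA.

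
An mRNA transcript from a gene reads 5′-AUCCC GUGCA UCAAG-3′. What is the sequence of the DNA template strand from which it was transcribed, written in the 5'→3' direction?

5'-CTTGATGCACGGGAT-3'

Replace U with T to get the coding DNA strand: ATCCCGTGCATCAAG. The template strand is its reverse complement (complement TAGGGCACGTAGTTC, then reverse).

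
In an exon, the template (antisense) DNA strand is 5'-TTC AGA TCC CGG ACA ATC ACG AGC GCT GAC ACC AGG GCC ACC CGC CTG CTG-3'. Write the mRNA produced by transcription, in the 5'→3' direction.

5'-CAGCAGGCGGGUGGCCCUGGUGUCAGCGCUCGUGAUUGUCCGGGAUCUGAA-3'

RNA polymerase reads the template 3'→5' and synthesizes mRNA 5'→3' by base-pairing (A→U, T→A, G↔C). The complement of the template is AAGTCTAGGGCCTGTTAGTGCTCGCGACTGTGGTCCCGGTGGGCGGACGAC; antiparallel, so 5'→3' the coding strand is CAGCAGGCGGGTGGCCCTGGTGTCAGCGCTCGTGATTGTCCGGGATCTGAA. Replace T with U for the mRNA.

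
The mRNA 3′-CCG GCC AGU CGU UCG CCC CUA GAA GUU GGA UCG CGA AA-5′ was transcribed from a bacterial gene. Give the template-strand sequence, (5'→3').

5'-GGCCGGTCAGCAAGCGGGGATCTTCAACCTAGCGCTTT-3'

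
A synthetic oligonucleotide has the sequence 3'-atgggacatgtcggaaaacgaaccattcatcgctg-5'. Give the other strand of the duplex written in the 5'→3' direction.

5'-TACCCTGTACAGCCTTTTGCTTGGTAAGTAGCGAC-3'

The strand is given 3'→5', so its complement runs 5'→3' in the same left-to-right order: pair each base A↔T, G↔C.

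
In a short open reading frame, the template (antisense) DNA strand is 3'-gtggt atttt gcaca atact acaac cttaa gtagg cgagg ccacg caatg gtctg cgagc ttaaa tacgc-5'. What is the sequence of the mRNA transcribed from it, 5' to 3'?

Reading the template 3'→5' as shown, RNA polymerase pairs each base (A→U, T→A, G↔C) to build mRNA 5'→3' directly.

5'-CACCAUAAAACGUGUUAUGAUGUUGGAAUUCAUCCGCUCCGGUGCGUUACCAGACGCUCGAAUUUAUGCG-3'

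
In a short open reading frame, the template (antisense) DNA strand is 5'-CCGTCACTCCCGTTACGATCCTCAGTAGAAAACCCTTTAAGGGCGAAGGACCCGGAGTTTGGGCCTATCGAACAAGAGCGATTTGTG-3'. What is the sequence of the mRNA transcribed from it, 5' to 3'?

5'-CACAAAUCGCUCUUGUUCGAUAGGCCCAAACUCCGGGUCCUUCGCCCUUAAAGGGUUUUCUACUGAGGAUCGUAACGGGAGUGACGG-3'

RNA polymerase reads the template 3'→5' and synthesizes mRNA 5'→3' by base-pairing (A→U, T→A, G↔C). The complement of the template is GGCAGTGAGGGCAATGCTAGGAGTCATCTTTTGGGAAATTCCCGCTTCCTGGGCCTCAAACCCGGATAGCTTGTTCTCGCTAAACAC; antiparallel, so 5'→3' the coding strand is CACAAATCGCTCTTGTTCGATAGGCCCAAACTCCGGGTCCTTCGCCCTTAAAGGGTTTTCTACTGAGGATCGTAACGGGAGTGACGG. Replace T with U for the mRNA.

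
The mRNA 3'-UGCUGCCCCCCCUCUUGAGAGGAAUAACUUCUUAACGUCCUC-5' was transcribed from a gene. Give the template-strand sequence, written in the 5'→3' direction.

Written 5'→3' the mRNA is CUCCUGCAAUUCUUCAAUAAGGAGAGUUCUCCCCCCCGUCGU, so the coding DNA strand is CTCCTGCAATTCTTCAATAAGGAGAGTTCTCCCCCCCGTCGT. The template is its reverse complement.

5'-ACGACGGGGGGGAGAACTCTCCTTATTGAAGAATTGCAGGAG-3'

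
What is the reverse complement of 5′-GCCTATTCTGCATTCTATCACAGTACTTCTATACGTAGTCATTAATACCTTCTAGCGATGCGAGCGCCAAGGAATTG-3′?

5'-CAATTCCTTGGCGCTCGCATCGCTAGAAGGTATTAATGACTACGTATAGAAGTACTGTGATAGAATGCAGAATAGGC-3'

Reading the sequence 3'→5' and pairing each base (A↔T, G↔C) gives the reverse complement directly.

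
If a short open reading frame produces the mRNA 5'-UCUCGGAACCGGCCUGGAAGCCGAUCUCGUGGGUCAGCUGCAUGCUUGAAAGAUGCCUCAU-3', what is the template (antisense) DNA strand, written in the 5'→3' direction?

Replace U with T to get the coding DNA strand: TCTCGGAACCGGCCTGGAAGCCGATCTCGTGGGTCAGCTGCATGCTTGAAAGATGCCTCAT. The template strand is its reverse complement (complement AGAGCCTTGGCCGGACCTTCGGCTAGAGCACCCAGTCGACGTACGAACTTTCTACGGAGTA, then reverse).

5'-ATGAGGCATCTTTCAAGCATGCAGCTGACCCACGAGATCGGCTTCCAGGCCGGTTCCGAGA-3'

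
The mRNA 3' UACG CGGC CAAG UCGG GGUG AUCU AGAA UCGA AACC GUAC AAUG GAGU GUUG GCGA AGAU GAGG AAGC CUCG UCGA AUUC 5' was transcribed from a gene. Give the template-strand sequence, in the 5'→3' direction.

5'-ATGCGCCGGTTCAGCCCCACTAGATCTTAGCTTTGGCATGTTACCTCACAACCGCTTCTACTCCTTCGGAGCAGCTTAAG-3'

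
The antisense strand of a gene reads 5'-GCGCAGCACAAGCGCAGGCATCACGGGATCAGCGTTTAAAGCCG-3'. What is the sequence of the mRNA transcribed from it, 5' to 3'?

5′-CGGCUUUAAACGCUGAUCCCGUGAUGCCUGCGCUUGUGCUGCGC-3′

The mRNA has the sequence of the coding strand (reverse complement of the template) with T→U. Reverse complement of GCGCAGCACAAGCGCAGGCATCACGGGATCAGCGTTTAAAGCCG is CGGCTTTAAACGCTGATCCCGTGATGCCTGCGCTTGTGCTGCGC; then T→U.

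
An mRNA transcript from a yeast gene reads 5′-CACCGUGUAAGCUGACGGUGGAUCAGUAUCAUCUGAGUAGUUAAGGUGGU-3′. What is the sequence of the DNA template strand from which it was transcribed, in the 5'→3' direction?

5'-ACCACCTTAACTACTCAGATGATACTGATCCACCGTCAGCTTACACGGTG-3'

Replace U with T to get the coding DNA strand: CACCGTGTAAGCTGACGGTGGATCAGTATCATCTGAGTAGTTAAGGTGGT. The template strand is its reverse complement (complement GTGGCACATTCGACTGCCACCTAGTCATAGTAGACTCATCAATTCCACCA, then reverse).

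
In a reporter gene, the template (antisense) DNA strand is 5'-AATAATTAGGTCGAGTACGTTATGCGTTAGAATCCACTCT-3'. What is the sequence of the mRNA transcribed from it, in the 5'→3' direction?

5'-AGAGUGGAUUCUAACGCAUAACGUACUCGACCUAAUUAUU-3'

RNA polymerase reads the template 3'→5' and synthesizes mRNA 5'→3' by base-pairing (A→U, T→A, G↔C). The complement of the template is TTATTAATCCAGCTCATGCAATACGCAATCTTAGGTGAGA; antiparallel, so 5'→3' the coding strand is AGAGTGGATTCTAACGCATAACGTACTCGACCTAATTATT. Replace T with U for the mRNA.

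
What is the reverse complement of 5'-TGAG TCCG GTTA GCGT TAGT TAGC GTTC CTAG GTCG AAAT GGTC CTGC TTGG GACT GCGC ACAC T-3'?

Reading the sequence 3'→5' and pairing each base (A↔T, G↔C) gives the reverse complement directly.

5'-AGTGTGCGCAGTCCCAAGCAGGACCATTTCGACCTAGGAACGCTAACTAACGCTAACCGGACTCA-3'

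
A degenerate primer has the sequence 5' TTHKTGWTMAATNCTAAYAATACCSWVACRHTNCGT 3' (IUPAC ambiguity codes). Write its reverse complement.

5′-ACGNADYGTBWSGGTATTRTTAGNATTKAWCAMDAA-3′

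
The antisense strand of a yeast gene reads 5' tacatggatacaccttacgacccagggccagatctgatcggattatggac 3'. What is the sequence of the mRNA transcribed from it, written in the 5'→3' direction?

5′-GUCCAUAAUCCGAUCAGAUCUGGCCCUGGGUCGUAAGGUGUAUCCAUGUA-3′

RNA polymerase reads the template 3'→5' and synthesizes mRNA 5'→3' by base-pairing (A→U, T→A, G↔C). The complement of the template is ATGTACCTATGTGGAATGCTGGGTCCCGGTCTAGACTAGCCTAATACCTG; antiparallel, so 5'→3' the coding strand is GTCCATAATCCGATCAGATCTGGCCCTGGGTCGTAAGGTGTATCCATGTA. Replace T with U for the mRNA.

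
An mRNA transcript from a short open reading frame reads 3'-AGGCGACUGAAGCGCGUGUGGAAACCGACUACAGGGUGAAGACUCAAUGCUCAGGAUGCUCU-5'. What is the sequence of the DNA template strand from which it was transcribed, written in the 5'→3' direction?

Written 5'→3' the mRNA is UCUCGUAGGACUCGUAACUCAGAAGUGGGACAUCAGCCAAAGGUGUGCGCGAAGUCAGCGGA, so the coding DNA strand is TCTCGTAGGACTCGTAACTCAGAAGTGGGACATCAGCCAAAGGTGTGCGCGAAGTCAGCGGA. The template is its reverse complement.

5'-TCCGCTGACTTCGCGCACACCTTTGGCTGATGTCCCACTTCTGAGTTACGAGTCCTACGAGA-3'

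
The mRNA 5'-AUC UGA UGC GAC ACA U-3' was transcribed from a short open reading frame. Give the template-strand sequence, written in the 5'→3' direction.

5'-ATGTGTCGCATCAGAT-3'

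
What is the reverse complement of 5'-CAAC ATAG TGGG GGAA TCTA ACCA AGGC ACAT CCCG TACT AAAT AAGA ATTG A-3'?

Reading the sequence 3'→5' and pairing each base (A↔T, G↔C) gives the reverse complement directly.

5'-TCAATTCTTATTTAGTACGGGATGTGCCTTGGTTAGATTCCCCCACTATGTTG-3'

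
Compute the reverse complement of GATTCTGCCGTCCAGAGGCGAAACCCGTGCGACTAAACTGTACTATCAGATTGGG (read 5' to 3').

5'-CCCAATCTGATAGTACAGTTTAGTCGCACGGGTTTCGCCTCTGGACGGCAGAATC-3'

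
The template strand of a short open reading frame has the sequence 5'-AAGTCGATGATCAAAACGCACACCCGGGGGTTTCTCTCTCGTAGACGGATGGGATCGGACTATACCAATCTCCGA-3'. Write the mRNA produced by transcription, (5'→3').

The mRNA has the sequence of the coding strand (reverse complement of the template) with T→U. Reverse complement of AAGTCGATGATCAAAACGCACACCCGGGGGTTTCTCTCTCGTAGACGGATGGGATCGGACTATACCAATCTCCGA is TCGGAGATTGGTATAGTCCGATCCCATCCGTCTACGAGAGAGAAACCCCCGGGTGTGCGTTTTGATCATCGACTT; then T→U.

5'-UCGGAGAUUGGUAUAGUCCGAUCCCAUCCGUCUACGAGAGAGAAACCCCCGGGUGUGCGUUUUGAUCAUCGACUU-3'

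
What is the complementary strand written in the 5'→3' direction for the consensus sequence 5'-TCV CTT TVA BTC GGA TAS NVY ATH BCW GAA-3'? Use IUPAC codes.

5'-TTCWGVDATRBNSTATCCGAVTBAAAGBGA-3'

Standard pairs A↔T, G↔C; ambiguity codes pair Y↔R, W↔W, S↔S, B↔V, H↔D, N↔N. Complement (AGBGAAABTVAGCCTATSNBRTADVGWCTT), then reverse for 5'→3'.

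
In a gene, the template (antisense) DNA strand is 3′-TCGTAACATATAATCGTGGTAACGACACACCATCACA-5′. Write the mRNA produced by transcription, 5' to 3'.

5'-AGCAUUGUAUAUUAGCACCAUUGCUGUGUGGUAGUGU-3'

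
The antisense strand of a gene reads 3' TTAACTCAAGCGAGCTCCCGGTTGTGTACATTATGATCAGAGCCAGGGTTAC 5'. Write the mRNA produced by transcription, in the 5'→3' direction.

5'-AAUUGAGUUCGCUCGAGGGCCAACACAUGUAAUACUAGUCUCGGUCCCAAUG-3'

Reading the template 3'→5' as shown, RNA polymerase pairs each base (A→U, T→A, G↔C) to build mRNA 5'→3' directly.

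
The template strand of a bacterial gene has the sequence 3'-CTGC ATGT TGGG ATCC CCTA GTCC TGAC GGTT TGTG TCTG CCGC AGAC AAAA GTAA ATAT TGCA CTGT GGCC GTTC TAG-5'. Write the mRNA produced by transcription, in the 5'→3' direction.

Reading the template 3'→5' as shown, RNA polymerase pairs each base (A→U, T→A, G↔C) to build mRNA 5'→3' directly.

5'-GACGUACAACCCUAGGGGAUCAGGACUGCCAAACACAGACGGCGUCUGUUUUCAUUUAUAACGUGACACCGGCAAGAUC-3'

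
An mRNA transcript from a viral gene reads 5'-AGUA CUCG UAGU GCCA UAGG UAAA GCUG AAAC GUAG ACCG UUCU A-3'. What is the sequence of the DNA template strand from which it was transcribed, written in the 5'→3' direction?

5'-TAGAACGGTCTACGTTTCAGCTTTACCTATGGCACTACGAGTACT-3'

Replace U with T to get the coding DNA strand: AGTACTCGTAGTGCCATAGGTAAAGCTGAAACGTAGACCGTTCTA. The template strand is its reverse complement (complement TCATGAGCATCACGGTATCCATTTCGACTTTGCATCTGGCAAGAT, then reverse).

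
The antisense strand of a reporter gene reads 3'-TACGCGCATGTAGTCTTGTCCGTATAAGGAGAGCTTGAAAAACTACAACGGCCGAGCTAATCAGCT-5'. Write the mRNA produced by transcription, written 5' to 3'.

5'-AUGCGCGUACAUCAGAACAGGCAUAUUCCUCUCGAACUUUUUGAUGUUGCCGGCUCGAUUAGUCGA-3'

Reading the template 3'→5' as shown, RNA polymerase pairs each base (A→U, T→A, G↔C) to build mRNA 5'→3' directly.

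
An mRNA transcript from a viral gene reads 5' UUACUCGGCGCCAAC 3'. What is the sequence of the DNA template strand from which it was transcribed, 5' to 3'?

Replace U with T to get the coding DNA strand: TTACTCGGCGCCAAC. The template strand is its reverse complement (complement AATGAGCCGCGGTTG, then reverse).

5′-GTTGGCGCCGAGTAA-3′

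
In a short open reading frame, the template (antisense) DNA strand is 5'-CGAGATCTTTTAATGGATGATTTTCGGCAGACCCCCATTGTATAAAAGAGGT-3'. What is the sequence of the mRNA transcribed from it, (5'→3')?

5'-ACCUCUUUUAUACAAUGGGGGUCUGCCGAAAAUCAUCCAUUAAAAGAUCUCG-3'

RNA polymerase reads the template 3'→5' and synthesizes mRNA 5'→3' by base-pairing (A→U, T→A, G↔C). The complement of the template is GCTCTAGAAAATTACCTACTAAAAGCCGTCTGGGGGTAACATATTTTCTCCA; antiparallel, so 5'→3' the coding strand is ACCTCTTTTATACAATGGGGGTCTGCCGAAAATCATCCATTAAAAGATCTCG. Replace T with U for the mRNA.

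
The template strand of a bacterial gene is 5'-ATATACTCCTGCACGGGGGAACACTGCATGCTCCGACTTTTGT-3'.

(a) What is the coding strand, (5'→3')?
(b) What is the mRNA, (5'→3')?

(a) The coding strand is the reverse complement of the template: complement TATATGAGGACGTGCCCCCTTGTGACGTACGAGGCTGAAAACA, then reverse.
(b) mRNA has the coding-strand sequence with T→U.

(a) 5'-ACAAAAGTCGGAGCATGCAGTGTTCCCCCGTGCAGGAGTATAT-3'
(b) 5'-ACAAAAGUCGGAGCAUGCAGUGUUCCCCCGUGCAGGAGUAUAU-3'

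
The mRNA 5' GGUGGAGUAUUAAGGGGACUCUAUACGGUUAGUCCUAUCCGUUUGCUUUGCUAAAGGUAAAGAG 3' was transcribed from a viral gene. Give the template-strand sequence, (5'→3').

Replace U with T to get the coding DNA strand: GGTGGAGTATTAAGGGGACTCTATACGGTTAGTCCTATCCGTTTGCTTTGCTAAAGGTAAAGAG. The template strand is its reverse complement (complement CCACCTCATAATTCCCCTGAGATATGCCAATCAGGATAGGCAAACGAAACGATTTCCATTTCTC, then reverse).

5'-CTCTTTACCTTTAGCAAAGCAAACGGATAGGACTAACCGTATAGAGTCCCCTTAATACTCCACC-3'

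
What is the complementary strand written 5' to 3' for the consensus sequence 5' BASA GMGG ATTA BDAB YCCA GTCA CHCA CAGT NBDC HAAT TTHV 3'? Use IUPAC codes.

5'-BDAAATTDGHVNACTGTGDGTGACTGGRVTHVTAATCCKCTSTV-3'

Standard pairs A↔T, G↔C; ambiguity codes pair Y↔R, M↔K, S↔S, B↔V, D↔H, N↔N. Complement (VTSTCKCCTAATVHTVRGGTCAGTGDGTGTCANVHGDTTAAADB), then reverse for 5'→3'.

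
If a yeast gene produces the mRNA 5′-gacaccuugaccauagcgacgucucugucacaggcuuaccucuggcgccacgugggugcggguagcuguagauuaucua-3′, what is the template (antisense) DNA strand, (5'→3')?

5'-TAGATAATCTACAGCTACCCGCACCCACGTGGCGCCAGAGGTAAGCCTGTGACAGAGACGTCGCTATGGTCAAGGTGTC-3'

Replace U with T to get the coding DNA strand: GACACCTTGACCATAGCGACGTCTCTGTCACAGGCTTACCTCTGGCGCCACGTGGGTGCGGGTAGCTGTAGATTATCTA. The template strand is its reverse complement (complement CTGTGGAACTGGTATCGCTGCAGAGACAGTGTCCGAATGGAGACCGCGGTGCACCCACGCCCATCGACATCTAATAGAT, then reverse).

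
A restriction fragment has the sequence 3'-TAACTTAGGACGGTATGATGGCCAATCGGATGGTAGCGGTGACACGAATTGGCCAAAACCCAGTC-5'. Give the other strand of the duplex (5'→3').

The strand is given 3'→5', so its complement runs 5'→3' in the same left-to-right order: pair each base A↔T, G↔C.

5'-ATTGAATCCTGCCATACTACCGGTTAGCCTACCATCGCCACTGTGCTTAACCGGTTTTGGGTCAG-3'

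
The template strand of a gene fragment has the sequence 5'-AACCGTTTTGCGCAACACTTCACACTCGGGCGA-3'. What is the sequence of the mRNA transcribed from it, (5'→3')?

5′-UCGCCCGAGUGUGAAGUGUUGCGCAAAACGGUU-3′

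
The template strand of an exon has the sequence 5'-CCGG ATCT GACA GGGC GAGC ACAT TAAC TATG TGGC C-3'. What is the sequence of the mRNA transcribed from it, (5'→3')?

RNA polymerase reads the template 3'→5' and synthesizes mRNA 5'→3' by base-pairing (A→U, T→A, G↔C). The complement of the template is GGCCTAGACTGTCCCGCTCGTGTAATTGATACACCGG; antiparallel, so 5'→3' the coding strand is GGCCACATAGTTAATGTGCTCGCCCTGTCAGATCCGG. Replace T with U for the mRNA.

5′-GGCCACAUAGUUAAUGUGCUCGCCCUGUCAGAUCCGG-3′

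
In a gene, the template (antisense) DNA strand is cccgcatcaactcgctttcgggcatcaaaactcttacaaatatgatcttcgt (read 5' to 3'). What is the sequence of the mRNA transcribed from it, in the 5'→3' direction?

RNA polymerase reads the template 3'→5' and synthesizes mRNA 5'→3' by base-pairing (A→U, T→A, G↔C). The complement of the template is GGGCGTAGTTGAGCGAAAGCCCGTAGTTTTGAGAATGTTTATACTAGAAGCA; antiparallel, so 5'→3' the coding strand is ACGAAGATCATATTTGTAAGAGTTTTGATGCCCGAAAGCGAGTTGATGCGGG. Replace T with U for the mRNA.

5'-ACGAAGAUCAUAUUUGUAAGAGUUUUGAUGCCCGAAAGCGAGUUGAUGCGGG-3'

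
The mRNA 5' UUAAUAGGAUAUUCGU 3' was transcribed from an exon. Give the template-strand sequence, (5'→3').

5'-ACGAATATCCTATTAA-3'

Replace U with T to get the coding DNA strand: TTAATAGGATATTCGT. The template strand is its reverse complement (complement AATTATCCTATAAGCA, then reverse).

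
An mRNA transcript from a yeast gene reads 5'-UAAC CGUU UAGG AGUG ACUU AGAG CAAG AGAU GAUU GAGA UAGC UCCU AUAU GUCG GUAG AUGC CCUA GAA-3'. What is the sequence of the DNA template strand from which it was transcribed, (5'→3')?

Replace U with T to get the coding DNA strand: TAACCGTTTAGGAGTGACTTAGAGCAAGAGATGATTGAGATAGCTCCTATATGTCGGTAGATGCCCTAGAA. The template strand is its reverse complement (complement ATTGGCAAATCCTCACTGAATCTCGTTCTCTACTAACTCTATCGAGGATATACAGCCATCTACGGGATCTT, then reverse).

5'-TTCTAGGGCATCTACCGACATATAGGAGCTATCTCAATCATCTCTTGCTCTAAGTCACTCCTAAACGGTTA-3'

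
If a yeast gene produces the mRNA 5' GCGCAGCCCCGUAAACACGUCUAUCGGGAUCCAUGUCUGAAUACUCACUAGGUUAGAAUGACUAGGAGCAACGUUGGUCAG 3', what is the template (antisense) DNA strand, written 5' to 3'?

Replace U with T to get the coding DNA strand: GCGCAGCCCCGTAAACACGTCTATCGGGATCCATGTCTGAATACTCACTAGGTTAGAATGACTAGGAGCAACGTTGGTCAG. The template strand is its reverse complement (complement CGCGTCGGGGCATTTGTGCAGATAGCCCTAGGTACAGACTTATGAGTGATCCAATCTTACTGATCCTCGTTGCAACCAGTC, then reverse).

5'-CTGACCAACGTTGCTCCTAGTCATTCTAACCTAGTGAGTATTCAGACATGGATCCCGATAGACGTGTTTACGGGGCTGCGC-3'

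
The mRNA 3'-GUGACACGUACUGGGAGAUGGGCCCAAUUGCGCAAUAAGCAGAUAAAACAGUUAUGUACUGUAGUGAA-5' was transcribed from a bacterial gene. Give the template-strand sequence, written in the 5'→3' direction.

Written 5'→3' the mRNA is AAGUGAUGUCAUGUAUUGACAAAAUAGACGAAUAACGCGUUAACCCGGGUAGAGGGUCAUGCACAGUG, so the coding DNA strand is AAGTGATGTCATGTATTGACAAAATAGACGAATAACGCGTTAACCCGGGTAGAGGGTCATGCACAGTG. The template is its reverse complement.

5'-CACTGTGCATGACCCTCTACCCGGGTTAACGCGTTATTCGTCTATTTTGTCAATACATGACATCACTT-3'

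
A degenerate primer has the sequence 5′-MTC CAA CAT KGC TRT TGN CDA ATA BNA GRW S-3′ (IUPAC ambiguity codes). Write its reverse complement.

Standard pairs A↔T, G↔C; ambiguity codes pair R↔Y, M↔K, W↔W, S↔S, B↔V, D↔H, N↔N. Complement (KAGGTTGTAMCGAYAACNGHTTATVNTCYWS), then reverse for 5'→3'.

5'-SWYCTNVTATTHGNCAAYAGCMATGTTGGAK-3'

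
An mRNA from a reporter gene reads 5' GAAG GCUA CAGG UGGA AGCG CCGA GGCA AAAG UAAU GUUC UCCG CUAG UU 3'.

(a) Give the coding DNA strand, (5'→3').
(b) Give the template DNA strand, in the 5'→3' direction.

(a) 5'-GAAGGCTACAGGTGGAAGCGCCGAGGCAAAAGTAATGTTCTCCGCTAGTT-3'
(b) 5'-AACTAGCGGAGAACATTACTTTTGCCTCGGCGCTTCCACCTGTAGCCTTC-3'

(a) The coding strand matches the mRNA with U→T.
(b) The template strand is the reverse complement of the coding strand.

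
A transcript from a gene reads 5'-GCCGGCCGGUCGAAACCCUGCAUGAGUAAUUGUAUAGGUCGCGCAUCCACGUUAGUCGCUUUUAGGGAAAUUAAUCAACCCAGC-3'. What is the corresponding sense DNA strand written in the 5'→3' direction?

The coding DNA strand has the same 5'→3' sequence as the mRNA with U replaced by T.

5'-GCCGGCCGGTCGAAACCCTGCATGAGTAATTGTATAGGTCGCGCATCCACGTTAGTCGCTTTTAGGGAAATTAATCAACCCAGC-3'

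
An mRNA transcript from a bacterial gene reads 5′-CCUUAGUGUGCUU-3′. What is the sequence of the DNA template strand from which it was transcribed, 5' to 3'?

5'-AAGCACACTAAGG-3'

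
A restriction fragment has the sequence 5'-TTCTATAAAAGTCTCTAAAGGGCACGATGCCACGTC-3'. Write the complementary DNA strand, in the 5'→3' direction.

5'-GACGTGGCATCGTGCCCTTTAGAGACTTTTATAGAA-3'

The complement of TTCTATAAAAGTCTCTAAAGGGCACGATGCCACGTC is AAGATATTTTCAGAGATTTCCCGTGCTACGGTGCAG (A↔T, G↔C). DNA strands are antiparallel, so the complementary strand runs 3'→5'; reversing gives the 5'→3' form.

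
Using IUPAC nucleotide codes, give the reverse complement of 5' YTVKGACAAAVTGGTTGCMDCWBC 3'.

5'-GVWGHKGCAACCABTTTGTCMBAR-3'

Standard pairs A↔T, G↔C; ambiguity codes pair Y↔R, M↔K, W↔W, B↔V, D↔H. Complement (RABMCTGTTTBACCAACGKHGWVG), then reverse for 5'→3'.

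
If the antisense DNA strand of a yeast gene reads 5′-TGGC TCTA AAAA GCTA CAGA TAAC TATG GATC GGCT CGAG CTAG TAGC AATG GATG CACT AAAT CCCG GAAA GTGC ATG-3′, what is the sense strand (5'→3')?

5′-CATGCACTTTCCGGGATTTAGTGCATCCATTGCTACTAGCTCGAGCCGATCCATAGTTATCTGTAGCTTTTTAGAGCCA-3′

The coding strand is complementary and antiparallel to the template: take the complement (A↔T, G↔C) and reverse.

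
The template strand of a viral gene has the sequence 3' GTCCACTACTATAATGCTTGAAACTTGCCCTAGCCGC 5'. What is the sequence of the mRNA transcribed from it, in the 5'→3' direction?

5'-CAGGUGAUGAUAUUACGAACUUUGAACGGGAUCGGCG-3'

Reading the template 3'→5' as shown, RNA polymerase pairs each base (A→U, T→A, G↔C) to build mRNA 5'→3' directly.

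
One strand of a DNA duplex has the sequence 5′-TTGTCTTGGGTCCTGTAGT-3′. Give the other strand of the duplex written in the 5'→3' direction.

5'-ACTACAGGACCCAAGACAA-3'

Pairing A↔T and G↔C gives AACAGAACCCAGGACATCA, running 3'→5'. Reverse for the 5'→3' convention.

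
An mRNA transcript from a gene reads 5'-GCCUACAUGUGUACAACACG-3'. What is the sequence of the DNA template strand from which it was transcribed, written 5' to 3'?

5'-CGTGTTGTACACATGTAGGC-3'

Replace U with T to get the coding DNA strand: GCCTACATGTGTACAACACG. The template strand is its reverse complement (complement CGGATGTACACATGTTGTGC, then reverse).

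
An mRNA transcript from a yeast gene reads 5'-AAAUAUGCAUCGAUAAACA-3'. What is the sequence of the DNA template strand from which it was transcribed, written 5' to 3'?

5'-TGTTTATCGATGCATATTT-3'

Replace U with T to get the coding DNA strand: AAATATGCATCGATAAACA. The template strand is its reverse complement (complement TTTATACGTAGCTATTTGT, then reverse).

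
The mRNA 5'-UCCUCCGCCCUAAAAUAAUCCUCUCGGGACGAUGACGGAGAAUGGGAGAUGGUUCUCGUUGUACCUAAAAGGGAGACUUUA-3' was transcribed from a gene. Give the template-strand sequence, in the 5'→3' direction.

5′-TAAAGTCTCCCTTTTAGGTACAACGAGAACCATCTCCCATTCTCCGTCATCGTCCCGAGAGGATTATTTTAGGGCGGAGGA-3′

Replace U with T to get the coding DNA strand: TCCTCCGCCCTAAAATAATCCTCTCGGGACGATGACGGAGAATGGGAGATGGTTCTCGTTGTACCTAAAAGGGAGACTTTA. The template strand is its reverse complement (complement AGGAGGCGGGATTTTATTAGGAGAGCCCTGCTACTGCCTCTTACCCTCTACCAAGAGCAACATGGATTTTCCCTCTGAAAT, then reverse).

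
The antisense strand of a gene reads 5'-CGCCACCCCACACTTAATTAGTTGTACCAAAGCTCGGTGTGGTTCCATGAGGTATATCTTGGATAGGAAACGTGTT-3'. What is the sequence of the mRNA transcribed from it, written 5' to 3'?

RNA polymerase reads the template 3'→5' and synthesizes mRNA 5'→3' by base-pairing (A→U, T→A, G↔C). The complement of the template is GCGGTGGGGTGTGAATTAATCAACATGGTTTCGAGCCACACCAAGGTACTCCATATAGAACCTATCCTTTGCACAA; antiparallel, so 5'→3' the coding strand is AACACGTTTCCTATCCAAGATATACCTCATGGAACCACACCGAGCTTTGGTACAACTAATTAAGTGTGGGGTGGCG. Replace T with U for the mRNA.

5'-AACACGUUUCCUAUCCAAGAUAUACCUCAUGGAACCACACCGAGCUUUGGUACAACUAAUUAAGUGUGGGGUGGCG-3'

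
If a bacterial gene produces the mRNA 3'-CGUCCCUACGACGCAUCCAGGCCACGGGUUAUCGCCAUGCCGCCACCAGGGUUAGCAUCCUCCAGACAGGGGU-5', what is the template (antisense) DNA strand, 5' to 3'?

5'-GCAGGGATGCTGCGTAGGTCCGGTGCCCAATAGCGGTACGGCGGTGGTCCCAATCGTAGGAGGTCTGTCCCCA-3'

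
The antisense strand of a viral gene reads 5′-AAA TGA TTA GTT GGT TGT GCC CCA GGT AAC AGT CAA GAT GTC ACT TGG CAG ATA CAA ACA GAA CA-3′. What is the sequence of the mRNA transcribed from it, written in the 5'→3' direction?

RNA polymerase reads the template 3'→5' and synthesizes mRNA 5'→3' by base-pairing (A→U, T→A, G↔C). The complement of the template is TTTACTAATCAACCAACACGGGGTCCATTGTCAGTTCTACAGTGAACCGTCTATGTTTGTCTTGT; antiparallel, so 5'→3' the coding strand is TGTTCTGTTTGTATCTGCCAAGTGACATCTTGACTGTTACCTGGGGCACAACCAACTAATCATTT. Replace T with U for the mRNA.

5'-UGUUCUGUUUGUAUCUGCCAAGUGACAUCUUGACUGUUACCUGGGGCACAACCAACUAAUCAUUU-3'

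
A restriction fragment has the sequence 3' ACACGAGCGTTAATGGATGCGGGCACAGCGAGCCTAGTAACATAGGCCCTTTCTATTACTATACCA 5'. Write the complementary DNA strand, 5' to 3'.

5'-TGTGCTCGCAATTACCTACGCCCGTGTCGCTCGGATCATTGTATCCGGGAAAGATAATGATATGGT-3'

The strand is given 3'→5', so its complement runs 5'→3' in the same left-to-right order: pair each base A↔T, G↔C.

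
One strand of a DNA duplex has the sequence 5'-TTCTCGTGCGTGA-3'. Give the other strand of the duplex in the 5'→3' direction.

5′-TCACGCACGAGAA-3′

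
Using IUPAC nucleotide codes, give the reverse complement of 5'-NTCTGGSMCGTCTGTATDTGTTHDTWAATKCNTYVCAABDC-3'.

Standard pairs A↔T, G↔C; ambiguity codes pair Y↔R, M↔K, W↔W, S↔S, B↔V, D↔H, N↔N. Complement (NAGACCSKGCAGACATAHACAADHAWTTAMGNARBGTTVHG), then reverse for 5'→3'.

5'-GHVTTGBRANGMATTWAHDAACAHATACAGACGKSCCAGAN-3'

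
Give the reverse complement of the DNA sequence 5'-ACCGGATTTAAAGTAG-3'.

5'-CTACTTTAAATCCGGT-3'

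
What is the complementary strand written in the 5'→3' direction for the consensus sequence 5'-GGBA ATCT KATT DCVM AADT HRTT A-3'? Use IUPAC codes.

5'-TAAYDAHTTKBGHAATMAGATTVCC-3'

Standard pairs A↔T, G↔C; ambiguity codes pair R↔Y, M↔K, B↔V, D↔H. Complement (CCVTTAGAMTAAHGBKTTHADYAAT), then reverse for 5'→3'.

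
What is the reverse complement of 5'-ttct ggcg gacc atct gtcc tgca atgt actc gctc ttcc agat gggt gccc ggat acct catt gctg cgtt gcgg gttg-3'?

Reading the sequence 3'→5' and pairing each base (A↔T, G↔C) gives the reverse complement directly.

5′-CAACCCGCAACGCAGCAATGAGGTATCCGGGCACCCATCTGGAAGAGCGAGTACATTGCAGGACAGATGGTCCGCCAGAA-3′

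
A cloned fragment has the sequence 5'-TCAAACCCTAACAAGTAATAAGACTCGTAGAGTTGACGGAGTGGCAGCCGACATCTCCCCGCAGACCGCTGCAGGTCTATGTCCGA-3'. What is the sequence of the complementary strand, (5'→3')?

5′-TCGGACATAGACCTGCAGCGGTCTGCGGGGAGATGTCGGCTGCCACTCCGTCAACTCTACGAGTCTTATTACTTGTTAGGGTTTGA-3′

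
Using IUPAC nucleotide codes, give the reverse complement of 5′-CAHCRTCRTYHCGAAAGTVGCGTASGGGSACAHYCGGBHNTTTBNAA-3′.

5'-TTNVAAANDVCCGRDTGTSCCCSTACGCBACTTTCGDRAYGAYGDTG-3'

Standard pairs A↔T, G↔C; ambiguity codes pair R↔Y, S↔S, B↔V, H↔D, N↔N. Complement (GTDGYAGYARDGCTTTCABCGCATSCCCSTGTDRGCCVDNAAAVNTT), then reverse for 5'→3'.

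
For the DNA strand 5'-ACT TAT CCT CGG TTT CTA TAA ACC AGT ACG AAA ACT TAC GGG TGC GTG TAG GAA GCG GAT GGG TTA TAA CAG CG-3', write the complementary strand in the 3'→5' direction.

3′-TGAATAGGAGCCAAAGATATTTGGTCATGCTTTTGAATGCCCACGCACATCCTTCGCCTACCCAATATTGTCGC-5′

Base-pairing A↔T, G↔C gives the complement. The complementary strand is antiparallel, so paired with a 5'→3' strand it runs 3'→5'.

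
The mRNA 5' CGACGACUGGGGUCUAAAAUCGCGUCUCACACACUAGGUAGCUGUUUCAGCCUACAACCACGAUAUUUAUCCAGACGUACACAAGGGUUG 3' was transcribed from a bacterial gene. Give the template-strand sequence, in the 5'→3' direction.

Replace U with T to get the coding DNA strand: CGACGACTGGGGTCTAAAATCGCGTCTCACACACTAGGTAGCTGTTTCAGCCTACAACCACGATATTTATCCAGACGTACACAAGGGTTG. The template strand is its reverse complement (complement GCTGCTGACCCCAGATTTTAGCGCAGAGTGTGTGATCCATCGACAAAGTCGGATGTTGGTGCTATAAATAGGTCTGCATGTGTTCCCAAC, then reverse).

5'-CAACCCTTGTGTACGTCTGGATAAATATCGTGGTTGTAGGCTGAAACAGCTACCTAGTGTGTGAGACGCGATTTTAGACCCCAGTCGTCG-3'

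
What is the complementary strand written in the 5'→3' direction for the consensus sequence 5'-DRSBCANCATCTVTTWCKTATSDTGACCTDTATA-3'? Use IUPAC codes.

5'-TATAHAGGTCAHSATAMGWAABAGATGNTGVSYH-3'

Standard pairs A↔T, G↔C; ambiguity codes pair R↔Y, K↔M, W↔W, S↔S, B↔V, D↔H, N↔N. Complement (HYSVGTNGTAGABAAWGMATASHACTGGAHATAT), then reverse for 5'→3'.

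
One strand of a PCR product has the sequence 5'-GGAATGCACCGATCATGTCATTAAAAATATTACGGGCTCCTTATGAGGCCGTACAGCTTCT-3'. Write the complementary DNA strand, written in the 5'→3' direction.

Pairing A↔T and G↔C gives CCTTACGTGGCTAGTACAGTAATTTTTATAATGCCCGAGGAATACTCCGGCATGTCGAAGA, running 3'→5'. Reverse for the 5'→3' convention.

5'-AGAAGCTGTACGGCCTCATAAGGAGCCCGTAATATTTTTAATGACATGATCGGTGCATTCC-3'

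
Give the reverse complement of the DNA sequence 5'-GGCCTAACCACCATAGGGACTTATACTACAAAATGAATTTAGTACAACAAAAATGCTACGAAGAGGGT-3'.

5'-ACCCTCTTCGTAGCATTTTTGTTGTACTAAATTCATTTTGTAGTATAAGTCCCTATGGTGGTTAGGCC-3'

Reading the sequence 3'→5' and pairing each base (A↔T, G↔C) gives the reverse complement directly.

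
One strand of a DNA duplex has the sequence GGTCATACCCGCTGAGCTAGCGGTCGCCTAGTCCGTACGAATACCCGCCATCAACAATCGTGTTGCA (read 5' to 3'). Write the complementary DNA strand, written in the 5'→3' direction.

5'-TGCAACACGATTGTTGATGGCGGGTATTCGTACGGACTAGGCGACCGCTAGCTCAGCGGGTATGACC-3'

Pairing A↔T and G↔C gives CCAGTATGGGCGACTCGATCGCCAGCGGATCAGGCATGCTTATGGGCGGTAGTTGTTAGCACAACGT, running 3'→5'. Reverse for the 5'→3' convention.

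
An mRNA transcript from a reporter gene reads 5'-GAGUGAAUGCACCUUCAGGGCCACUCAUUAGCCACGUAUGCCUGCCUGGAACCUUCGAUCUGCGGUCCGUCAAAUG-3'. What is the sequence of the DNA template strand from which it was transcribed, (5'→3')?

Replace U with T to get the coding DNA strand: GAGTGAATGCACCTTCAGGGCCACTCATTAGCCACGTATGCCTGCCTGGAACCTTCGATCTGCGGTCCGTCAAATG. The template strand is its reverse complement (complement CTCACTTACGTGGAAGTCCCGGTGAGTAATCGGTGCATACGGACGGACCTTGGAAGCTAGACGCCAGGCAGTTTAC, then reverse).

5'-CATTTGACGGACCGCAGATCGAAGGTTCCAGGCAGGCATACGTGGCTAATGAGTGGCCCTGAAGGTGCATTCACTC-3'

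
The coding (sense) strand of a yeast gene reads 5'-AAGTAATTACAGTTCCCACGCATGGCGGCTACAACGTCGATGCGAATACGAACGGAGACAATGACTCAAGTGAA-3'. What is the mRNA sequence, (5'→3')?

The mRNA is synthesized from the template strand, so it matches the coding strand with T replaced by U.

5'-AAGUAAUUACAGUUCCCACGCAUGGCGGCUACAACGUCGAUGCGAAUACGAACGGAGACAAUGACUCAAGUGAA-3'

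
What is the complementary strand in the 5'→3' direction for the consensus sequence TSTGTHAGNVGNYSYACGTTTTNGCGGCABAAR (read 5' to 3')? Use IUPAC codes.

Standard pairs A↔T, G↔C; ambiguity codes pair R↔Y, S↔S, B↔V, H↔D, N↔N. Complement (ASACADTCNBCNRSRTGCAAAANCGCCGTVTTY), then reverse for 5'→3'.

5'-YTTVTGCCGCNAAAACGTRSRNCBNCTDACASA-3'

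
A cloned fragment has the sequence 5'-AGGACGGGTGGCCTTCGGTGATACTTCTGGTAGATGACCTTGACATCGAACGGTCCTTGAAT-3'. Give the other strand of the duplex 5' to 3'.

The complement of AGGACGGGTGGCCTTCGGTGATACTTCTGGTAGATGACCTTGACATCGAACGGTCCTTGAAT is TCCTGCCCACCGGAAGCCACTATGAAGACCATCTACTGGAACTGTAGCTTGCCAGGAACTTA (A↔T, G↔C). DNA strands are antiparallel, so the complementary strand runs 3'→5'; reversing gives the 5'→3' form.

5'-ATTCAAGGACCGTTCGATGTCAAGGTCATCTACCAGAAGTATCACCGAAGGCCACCCGTCCT-3'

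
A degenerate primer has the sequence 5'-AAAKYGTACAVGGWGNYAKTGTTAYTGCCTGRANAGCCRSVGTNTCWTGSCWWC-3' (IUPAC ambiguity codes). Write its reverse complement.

Standard pairs A↔T, G↔C; ambiguity codes pair R↔Y, K↔M, W↔W, S↔S, V↔B, N↔N. Complement (TTTMRCATGTBCCWCNRTMACAATRACGGACYTNTCGGYSBCANAGWACSGWWG), then reverse for 5'→3'.

5'-GWWGSCAWGANACBSYGGCTNTYCAGGCARTAACAMTRNCWCCBTGTACRMTTT-3'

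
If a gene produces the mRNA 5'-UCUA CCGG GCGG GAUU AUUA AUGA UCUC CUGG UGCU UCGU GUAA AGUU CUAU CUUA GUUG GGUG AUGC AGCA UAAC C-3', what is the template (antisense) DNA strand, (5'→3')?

Replace U with T to get the coding DNA strand: TCTACCGGGCGGGATTATTAATGATCTCCTGGTGCTTCGTGTAAAGTTCTATCTTAGTTGGGTGATGCAGCATAACC. The template strand is its reverse complement (complement AGATGGCCCGCCCTAATAATTACTAGAGGACCACGAAGCACATTTCAAGATAGAATCAACCCACTACGTCGTATTGG, then reverse).

5'-GGTTATGCTGCATCACCCAACTAAGATAGAACTTTACACGAAGCACCAGGAGATCATTAATAATCCCGCCCGGTAGA-3'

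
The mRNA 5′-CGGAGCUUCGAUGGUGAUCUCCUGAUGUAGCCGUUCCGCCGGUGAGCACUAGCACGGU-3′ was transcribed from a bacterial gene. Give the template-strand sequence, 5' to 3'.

Replace U with T to get the coding DNA strand: CGGAGCTTCGATGGTGATCTCCTGATGTAGCCGTTCCGCCGGTGAGCACTAGCACGGT. The template strand is its reverse complement (complement GCCTCGAAGCTACCACTAGAGGACTACATCGGCAAGGCGGCCACTCGTGATCGTGCCA, then reverse).

5'-ACCGTGCTAGTGCTCACCGGCGGAACGGCTACATCAGGAGATCACCATCGAAGCTCCG-3'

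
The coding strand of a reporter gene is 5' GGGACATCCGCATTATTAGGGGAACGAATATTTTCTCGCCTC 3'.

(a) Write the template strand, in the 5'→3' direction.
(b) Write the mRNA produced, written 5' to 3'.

(a) The template strand is the reverse complement of the coding strand: complement CCCTGTAGGCGTAATAATCCCCTTGCTTATAAAAGAGCGGAG, then reverse.
(b) mRNA matches the coding strand with T→U.

(a) 5′-GAGGCGAGAAAATATTCGTTCCCCTAATAATGCGGATGTCCC-3′
(b) 5′-GGGACAUCCGCAUUAUUAGGGGAACGAAUAUUUUCUCGCCUC-3′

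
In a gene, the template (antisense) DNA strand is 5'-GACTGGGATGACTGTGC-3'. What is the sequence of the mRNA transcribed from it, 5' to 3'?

5'-GCACAGUCAUCCCAGUC-3'

RNA polymerase reads the template 3'→5' and synthesizes mRNA 5'→3' by base-pairing (A→U, T→A, G↔C). The complement of the template is CTGACCCTACTGACACG; antiparallel, so 5'→3' the coding strand is GCACAGTCATCCCAGTC. Replace T with U for the mRNA.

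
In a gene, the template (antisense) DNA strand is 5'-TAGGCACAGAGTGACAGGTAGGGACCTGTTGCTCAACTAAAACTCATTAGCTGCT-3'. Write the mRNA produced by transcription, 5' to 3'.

The mRNA has the sequence of the coding strand (reverse complement of the template) with T→U. Reverse complement of TAGGCACAGAGTGACAGGTAGGGACCTGTTGCTCAACTAAAACTCATTAGCTGCT is AGCAGCTAATGAGTTTTAGTTGAGCAACAGGTCCCTACCTGTCACTCTGTGCCTA; then T→U.

5'-AGCAGCUAAUGAGUUUUAGUUGAGCAACAGGUCCCUACCUGUCACUCUGUGCCUA-3'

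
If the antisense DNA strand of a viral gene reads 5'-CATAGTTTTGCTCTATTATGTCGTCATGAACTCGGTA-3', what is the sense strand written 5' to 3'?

The coding strand is complementary and antiparallel to the template: take the complement (A↔T, G↔C) and reverse.

5'-TACCGAGTTCATGACGACATAATAGAGCAAAACTATG-3'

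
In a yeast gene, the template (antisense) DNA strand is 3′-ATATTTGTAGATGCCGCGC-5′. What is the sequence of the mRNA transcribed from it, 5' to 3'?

5'-UAUAAACAUCUACGGCGCG-3'

Reading the template 3'→5' as shown, RNA polymerase pairs each base (A→U, T→A, G↔C) to build mRNA 5'→3' directly.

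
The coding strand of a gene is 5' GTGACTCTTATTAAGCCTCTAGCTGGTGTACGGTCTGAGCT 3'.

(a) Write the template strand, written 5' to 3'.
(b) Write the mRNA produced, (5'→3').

(a) 5'-AGCTCAGACCGTACACCAGCTAGAGGCTTAATAAGAGTCAC-3'
(b) 5′-GUGACUCUUAUUAAGCCUCUAGCUGGUGUACGGUCUGAGCU-3′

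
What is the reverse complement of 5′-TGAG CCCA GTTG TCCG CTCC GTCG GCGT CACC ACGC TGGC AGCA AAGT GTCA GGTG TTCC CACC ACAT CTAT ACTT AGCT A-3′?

5'-TAGCTAAGTATAGATGTGGTGGGAACACCTGACACTTTGCTGCCAGCGTGGTGACGCCGACGGAGCGGACAACTGGGCTCA-3'

Reading the sequence 3'→5' and pairing each base (A↔T, G↔C) gives the reverse complement directly.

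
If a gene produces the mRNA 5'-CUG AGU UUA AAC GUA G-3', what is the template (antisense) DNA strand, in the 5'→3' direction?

5'-CTACGTTTAAACTCAG-3'

Replace U with T to get the coding DNA strand: CTGAGTTTAAACGTAG. The template strand is its reverse complement (complement GACTCAAATTTGCATC, then reverse).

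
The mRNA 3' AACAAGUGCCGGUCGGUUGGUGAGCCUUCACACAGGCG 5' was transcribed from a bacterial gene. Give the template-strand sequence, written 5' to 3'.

5'-TTGTTCACGGCCAGCCAACCACTCGGAAGTGTGTCCGC-3'

Written 5'→3' the mRNA is GCGGACACACUUCCGAGUGGUUGGCUGGCCGUGAACAA, so the coding DNA strand is GCGGACACACTTCCGAGTGGTTGGCTGGCCGTGAACAA. The template is its reverse complement.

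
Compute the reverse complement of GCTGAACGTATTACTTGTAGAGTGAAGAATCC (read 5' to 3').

5'-GGATTCTTCACTCTACAAGTAATACGTTCAGC-3'

Reading the sequence 3'→5' and pairing each base (A↔T, G↔C) gives the reverse complement directly.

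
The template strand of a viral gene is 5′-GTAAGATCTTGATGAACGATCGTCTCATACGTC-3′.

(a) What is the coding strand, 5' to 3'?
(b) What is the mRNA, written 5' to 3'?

(a) 5'-GACGTATGAGACGATCGTTCATCAAGATCTTAC-3'
(b) 5'-GACGUAUGAGACGAUCGUUCAUCAAGAUCUUAC-3'

(a) The coding strand is the reverse complement of the template: complement CATTCTAGAACTACTTGCTAGCAGAGTATGCAG, then reverse.
(b) mRNA has the coding-strand sequence with T→U.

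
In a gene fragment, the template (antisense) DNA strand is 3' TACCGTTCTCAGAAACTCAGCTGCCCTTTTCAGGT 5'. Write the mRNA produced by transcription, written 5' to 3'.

5′-AUGGCAAGAGUCUUUGAGUCGACGGGAAAAGUCCA-3′

Reading the template 3'→5' as shown, RNA polymerase pairs each base (A→U, T→A, G↔C) to build mRNA 5'→3' directly.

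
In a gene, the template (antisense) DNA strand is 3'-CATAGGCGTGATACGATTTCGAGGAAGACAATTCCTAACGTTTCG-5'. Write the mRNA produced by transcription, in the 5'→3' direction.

Reading the template 3'→5' as shown, RNA polymerase pairs each base (A→U, T→A, G↔C) to build mRNA 5'→3' directly.

5'-GUAUCCGCACUAUGCUAAAGCUCCUUCUGUUAAGGAUUGCAAAGC-3'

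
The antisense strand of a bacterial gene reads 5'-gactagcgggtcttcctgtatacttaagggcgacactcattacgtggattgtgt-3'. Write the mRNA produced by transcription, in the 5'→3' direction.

RNA polymerase reads the template 3'→5' and synthesizes mRNA 5'→3' by base-pairing (A→U, T→A, G↔C). The complement of the template is CTGATCGCCCAGAAGGACATATGAATTCCCGCTGTGAGTAATGCACCTAACACA; antiparallel, so 5'→3' the coding strand is ACACAATCCACGTAATGAGTGTCGCCCTTAAGTATACAGGAAGACCCGCTAGTC. Replace T with U for the mRNA.

5'-ACACAAUCCACGUAAUGAGUGUCGCCCUUAAGUAUACAGGAAGACCCGCUAGUC-3'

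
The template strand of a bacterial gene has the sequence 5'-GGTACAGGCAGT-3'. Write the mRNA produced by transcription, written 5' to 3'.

5′-ACUGCCUGUACC-3′

The mRNA has the sequence of the coding strand (reverse complement of the template) with T→U. Reverse complement of GGTACAGGCAGT is ACTGCCTGTACC; then T→U.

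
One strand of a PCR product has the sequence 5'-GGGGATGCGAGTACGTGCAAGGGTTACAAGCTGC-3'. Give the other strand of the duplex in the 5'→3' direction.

Pairing A↔T and G↔C gives CCCCTACGCTCATGCACGTTCCCAATGTTCGACG, running 3'→5'. Reverse for the 5'→3' convention.

5′-GCAGCTTGTAACCCTTGCACGTACTCGCATCCCC-3′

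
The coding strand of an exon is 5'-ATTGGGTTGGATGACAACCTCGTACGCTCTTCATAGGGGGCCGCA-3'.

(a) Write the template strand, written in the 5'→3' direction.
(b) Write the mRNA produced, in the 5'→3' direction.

(a) 5'-TGCGGCCCCCTATGAAGAGCGTACGAGGTTGTCATCCAACCCAAT-3'
(b) 5'-AUUGGGUUGGAUGACAACCUCGUACGCUCUUCAUAGGGGGCCGCA-3'

(a) The template strand is the reverse complement of the coding strand: complement TAACCCAACCTACTGTTGGAGCATGCGAGAAGTATCCCCCGGCGT, then reverse.
(b) mRNA matches the coding strand with T→U.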